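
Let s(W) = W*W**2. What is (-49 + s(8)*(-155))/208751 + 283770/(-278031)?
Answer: -27105144983/19346416427 ≈ -1.4010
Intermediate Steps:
s(W) = W**3
(-49 + s(8)*(-155))/208751 + 283770/(-278031) = (-49 + 8**3*(-155))/208751 + 283770/(-278031) = (-49 + 512*(-155))*(1/208751) + 283770*(-1/278031) = (-49 - 79360)*(1/208751) - 94590/92677 = -79409*1/208751 - 94590/92677 = -79409/208751 - 94590/92677 = -27105144983/19346416427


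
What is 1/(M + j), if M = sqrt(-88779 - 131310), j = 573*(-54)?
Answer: -10314/319209151 - I*sqrt(220089)/957627453 ≈ -3.2311e-5 - 4.8989e-7*I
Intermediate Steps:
j = -30942
M = I*sqrt(220089) (M = sqrt(-220089) = I*sqrt(220089) ≈ 469.14*I)
1/(M + j) = 1/(I*sqrt(220089) - 30942) = 1/(-30942 + I*sqrt(220089))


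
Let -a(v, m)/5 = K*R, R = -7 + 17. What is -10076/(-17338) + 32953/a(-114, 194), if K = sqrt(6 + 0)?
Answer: 5038/8669 - 32953*sqrt(6)/300 ≈ -268.48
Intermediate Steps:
K = sqrt(6) ≈ 2.4495
R = 10
a(v, m) = -50*sqrt(6) (a(v, m) = -5*sqrt(6)*10 = -50*sqrt(6))
-10076/(-17338) + 32953/a(-114, 194) = -10076/(-17338) + 32953/((-50*sqrt(6))) = -10076*(-1/17338) + 32953*(-sqrt(6)/300) = 5038/8669 - 32953*sqrt(6)/300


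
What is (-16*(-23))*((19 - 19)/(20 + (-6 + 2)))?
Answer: 0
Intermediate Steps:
(-16*(-23))*((19 - 19)/(20 + (-6 + 2))) = 368*(0/(20 - 4)) = 368*(0/16) = 368*(0*(1/16)) = 368*0 = 0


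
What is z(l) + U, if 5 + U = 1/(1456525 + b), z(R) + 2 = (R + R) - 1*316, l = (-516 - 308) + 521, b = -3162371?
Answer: -1584730935/1705846 ≈ -929.00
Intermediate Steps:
l = -303 (l = -824 + 521 = -303)
z(R) = -318 + 2*R (z(R) = -2 + ((R + R) - 1*316) = -2 + (2*R - 316) = -2 + (-316 + 2*R) = -318 + 2*R)
U = -8529231/1705846 (U = -5 + 1/(1456525 - 3162371) = -5 + 1/(-1705846) = -5 - 1/1705846 = -8529231/1705846 ≈ -5.0000)
z(l) + U = (-318 + 2*(-303)) - 8529231/1705846 = (-318 - 606) - 8529231/1705846 = -924 - 8529231/1705846 = -1584730935/1705846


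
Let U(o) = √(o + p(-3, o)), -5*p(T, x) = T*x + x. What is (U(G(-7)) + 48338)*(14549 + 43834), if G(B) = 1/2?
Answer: 2822117454 + 58383*√70/10 ≈ 2.8222e+9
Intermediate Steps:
G(B) = ½
p(T, x) = -x/5 - T*x/5 (p(T, x) = -(T*x + x)/5 = -(x + T*x)/5 = -x/5 - T*x/5)
U(o) = √35*√o/5 (U(o) = √(o - o*(1 - 3)/5) = √(o - ⅕*o*(-2)) = √(o + 2*o/5) = √(7*o/5) = √35*√o/5)
(U(G(-7)) + 48338)*(14549 + 43834) = (√35*√(½)/5 + 48338)*(14549 + 43834) = (√35*(√2/2)/5 + 48338)*58383 = (√70/10 + 48338)*58383 = (48338 + √70/10)*58383 = 2822117454 + 58383*√70/10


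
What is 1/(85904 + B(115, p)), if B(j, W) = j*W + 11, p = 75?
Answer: 1/94540 ≈ 1.0578e-5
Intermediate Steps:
B(j, W) = 11 + W*j (B(j, W) = W*j + 11 = 11 + W*j)
1/(85904 + B(115, p)) = 1/(85904 + (11 + 75*115)) = 1/(85904 + (11 + 8625)) = 1/(85904 + 8636) = 1/94540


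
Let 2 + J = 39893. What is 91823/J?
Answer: 91823/39891 ≈ 2.3018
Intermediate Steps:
J = 39891 (J = -2 + 39893 = 39891)
91823/J = 91823/39891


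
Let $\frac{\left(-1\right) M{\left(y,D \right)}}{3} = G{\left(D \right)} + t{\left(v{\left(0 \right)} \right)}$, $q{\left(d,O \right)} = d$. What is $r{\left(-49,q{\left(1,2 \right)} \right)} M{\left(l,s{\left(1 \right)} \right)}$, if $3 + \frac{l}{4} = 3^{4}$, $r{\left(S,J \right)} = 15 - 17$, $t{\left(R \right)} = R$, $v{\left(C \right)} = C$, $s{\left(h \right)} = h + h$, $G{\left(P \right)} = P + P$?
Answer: $24$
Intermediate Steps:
$G{\left(P \right)} = 2 P$
$s{\left(h \right)} = 2 h$
$r{\left(S,J \right)} = -2$ ($r{\left(S,J \right)} = 15 - 17 = -2$)
$l = 312$ ($l = -12 + 4 \cdot 3^{4} = -12 + 4 \cdot 81 = -12 + 324 = 312$)
$M{\left(y,D \right)} = - 6 D$ ($M{\left(y,D \right)} = - 3 \left(2 D + 0\right) = - 3 \cdot 2 D = - 6 D$)
$r{\left(-49,q{\left(1,2 \right)} \right)} M{\left(l,s{\left(1 \right)} \right)} = - 2 \left(- 6 \cdot 2 \cdot 1\right) = - 2 \left(\left(-6\right) 2\right) = \left(-2\right) \left(-12\right) = 24$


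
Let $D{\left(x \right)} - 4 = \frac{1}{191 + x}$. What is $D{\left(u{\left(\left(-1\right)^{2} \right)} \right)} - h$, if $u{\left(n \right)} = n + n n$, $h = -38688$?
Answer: $\frac{7467557}{193} \approx 38692.0$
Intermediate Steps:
$u{\left(n \right)} = n + n^{2}$
$D{\left(x \right)} = 4 + \frac{1}{191 + x}$
$D{\left(u{\left(\left(-1\right)^{2} \right)} \right)} - h = \frac{765 + 4 \left(-1\right)^{2} \left(1 + \left(-1\right)^{2}\right)}{191 + \left(-1\right)^{2} \left(1 + \left(-1\right)^{2}\right)} - -38688 = \frac{765 + 4 \cdot 1 \left(1 + 1\right)}{191 + 1 \left(1 + 1\right)} + 38688 = \frac{765 + 4 \cdot 1 \cdot 2}{191 + 1 \cdot 2} + 38688 = \frac{765 + 4 \cdot 2}{191 + 2} + 38688 = \frac{765 + 8}{193} + 38688 = \frac{1}{193} \cdot 773 + 38688 = \frac{773}{193} + 38688 = \frac{7467557}{193}$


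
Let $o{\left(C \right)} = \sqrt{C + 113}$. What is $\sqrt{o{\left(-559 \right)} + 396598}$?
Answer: $\sqrt{396598 + i \sqrt{446}} \approx 629.76 + 0.017 i$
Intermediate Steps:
$o{\left(C \right)} = \sqrt{113 + C}$
$\sqrt{o{\left(-559 \right)} + 396598} = \sqrt{\sqrt{113 - 559} + 396598} = \sqrt{\sqrt{-446} + 396598} = \sqrt{i \sqrt{446} + 396598} = \sqrt{396598 + i \sqrt{446}}$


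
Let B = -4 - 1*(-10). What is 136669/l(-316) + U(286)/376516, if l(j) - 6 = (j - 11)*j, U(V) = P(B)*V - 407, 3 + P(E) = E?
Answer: 25752335321/19454205204 ≈ 1.3237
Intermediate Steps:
B = 6 (B = -4 + 10 = 6)
P(E) = -3 + E
U(V) = -407 + 3*V (U(V) = (-3 + 6)*V - 407 = 3*V - 407 = -407 + 3*V)
l(j) = 6 + j*(-11 + j) (l(j) = 6 + (j - 11)*j = 6 + (-11 + j)*j = 6 + j*(-11 + j))
136669/l(-316) + U(286)/376516 = 136669/(6 + (-316)² - 11*(-316)) + (-407 + 3*286)/376516 = 136669/(6 + 99856 + 3476) + (-407 + 858)*(1/376516) = 136669/103338 + 451*(1/376516) = 136669*(1/103338) + 451/376516 = 136669/103338 + 451/376516 = 25752335321/19454205204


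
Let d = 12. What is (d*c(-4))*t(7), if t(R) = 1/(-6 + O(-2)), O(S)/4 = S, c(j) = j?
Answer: 24/7 ≈ 3.4286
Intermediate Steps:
O(S) = 4*S
t(R) = -1/14 (t(R) = 1/(-6 + 4*(-2)) = 1/(-6 - 8) = 1/(-14) = -1/14)
(d*c(-4))*t(7) = (12*(-4))*(-1/14) = -48*(-1/14) = 24/7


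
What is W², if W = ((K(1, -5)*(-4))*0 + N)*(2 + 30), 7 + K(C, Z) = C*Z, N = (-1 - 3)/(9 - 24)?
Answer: 16384/225 ≈ 72.818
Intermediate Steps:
N = 4/15 (N = -4/(-15) = -4*(-1/15) = 4/15 ≈ 0.26667)
K(C, Z) = -7 + C*Z
W = 128/15 (W = (((-7 + 1*(-5))*(-4))*0 + 4/15)*(2 + 30) = (((-7 - 5)*(-4))*0 + 4/15)*32 = (-12*(-4)*0 + 4/15)*32 = (48*0 + 4/15)*32 = (0 + 4/15)*32 = (4/15)*32 = 128/15 ≈ 8.5333)
W² = (128/15)² = 16384/225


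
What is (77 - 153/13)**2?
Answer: 719104/169 ≈ 4255.1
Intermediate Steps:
(77 - 153/13)**2 = (848/13)**2 = 719104/169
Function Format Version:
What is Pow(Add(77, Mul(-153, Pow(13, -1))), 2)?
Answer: Rational(719104, 169) ≈ 4255.1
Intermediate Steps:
Pow(Add(77, Mul(-153, Pow(13, -1))), 2) = Pow(Add(77, Mul(-153, Rational(1, 13))), 2) = Pow(Add(77, Rational(-153, 13)), 2) = Pow(Rational(848, 13), 2) = Rational(719104, 169)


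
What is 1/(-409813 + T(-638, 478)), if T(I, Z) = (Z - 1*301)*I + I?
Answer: -1/523377 ≈ -1.9107e-6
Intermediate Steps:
T(I, Z) = I + I*(-301 + Z) (T(I, Z) = (Z - 301)*I + I = (-301 + Z)*I + I = I*(-301 + Z) + I = I + I*(-301 + Z))
1/(-409813 + T(-638, 478)) = 1/(-409813 - 638*(-300 + 478)) = 1/(-409813 - 638*178) = 1/(-409813 - 113564) = 1/(-523377) = -1/523377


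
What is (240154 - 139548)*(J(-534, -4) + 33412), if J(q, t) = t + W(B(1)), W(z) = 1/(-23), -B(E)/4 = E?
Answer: 77303940098/23 ≈ 3.3610e+9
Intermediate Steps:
B(E) = -4*E
W(z) = -1/23
J(q, t) = -1/23 + t (J(q, t) = t - 1/23 = -1/23 + t)
(240154 - 139548)*(J(-534, -4) + 33412) = (240154 - 139548)*((-1/23 - 4) + 33412) = 100606*(-93/23 + 33412) = 100606*(768383/23) = 77303940098/23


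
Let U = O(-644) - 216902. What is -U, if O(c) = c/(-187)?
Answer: 40560030/187 ≈ 2.1690e+5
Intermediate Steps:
O(c) = -c/187 (O(c) = c*(-1/187) = -c/187)
U = -40560030/187 (U = -1/187*(-644) - 216902 = 644/187 - 216902 = -40560030/187 ≈ -2.1690e+5)
-U = -1*(-40560030/187) = 40560030/187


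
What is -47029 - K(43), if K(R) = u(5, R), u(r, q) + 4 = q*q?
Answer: -48874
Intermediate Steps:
u(r, q) = -4 + q**2 (u(r, q) = -4 + q*q = -4 + q**2)
K(R) = -4 + R**2
-47029 - K(43) = -47029 - (-4 + 43**2) = -47029 - (-4 + 1849) = -47029 - 1*1845 = -47029 - 1845 = -48874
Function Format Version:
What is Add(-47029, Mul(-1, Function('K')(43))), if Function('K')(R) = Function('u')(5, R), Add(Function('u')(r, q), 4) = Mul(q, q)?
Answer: -48874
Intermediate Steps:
Function('u')(r, q) = Add(-4, Pow(q, 2)) (Function('u')(r, q) = Add(-4, Mul(q, q)) = Add(-4, Pow(q, 2)))
Function('K')(R) = Add(-4, Pow(R, 2))
Add(-47029, Mul(-1, Function('K')(43))) = Add(-47029, Mul(-1, Add(-4, Pow(43, 2)))) = Add(-47029, Mul(-1, Add(-4, 1849))) = Add(-47029, Mul(-1, 1845)) = Add(-47029, -1845) = -48874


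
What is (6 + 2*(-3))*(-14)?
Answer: 0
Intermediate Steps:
(6 + 2*(-3))*(-14) = (6 - 6)*(-14) = 0*(-14) = 0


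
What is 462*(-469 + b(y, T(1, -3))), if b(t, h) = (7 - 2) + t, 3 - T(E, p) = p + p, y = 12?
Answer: -208824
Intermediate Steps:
T(E, p) = 3 - 2*p (T(E, p) = 3 - (p + p) = 3 - 2*p)
b(t, h) = 5 + t
462*(-469 + b(y, T(1, -3))) = 462*(-469 + (5 + 12)) = 462*(-469 + 17) = 462*(-452) = -208824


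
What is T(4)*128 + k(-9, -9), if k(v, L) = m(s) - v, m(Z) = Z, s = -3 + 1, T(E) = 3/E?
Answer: 103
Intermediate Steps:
s = -2
k(v, L) = -2 - v
T(4)*128 + k(-9, -9) = (3/4)*128 + (-2 - 1*(-9)) = (3*(¼))*128 + (-2 + 9) = (¾)*128 + 7 = 96 + 7 = 103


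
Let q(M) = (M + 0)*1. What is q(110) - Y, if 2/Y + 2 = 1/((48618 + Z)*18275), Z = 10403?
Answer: 239451147940/2157217549 ≈ 111.00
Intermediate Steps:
q(M) = M (q(M) = M*1 = M)
Y = -2157217550/2157217549 (Y = 2/(-2 + 1/((48618 + 10403)*18275)) = 2/(-2 + (1/18275)/59021) = 2/(-2 + (1/59021)*(1/18275)) = 2/(-2 + 1/1078608775) = 2/(-2157217549/1078608775) = 2*(-1078608775/2157217549) = -2157217550/2157217549 ≈ -1.0000)
q(110) - Y = 110 - 1*(-2157217550/2157217549) = 110 + 2157217550/2157217549 = 239451147940/2157217549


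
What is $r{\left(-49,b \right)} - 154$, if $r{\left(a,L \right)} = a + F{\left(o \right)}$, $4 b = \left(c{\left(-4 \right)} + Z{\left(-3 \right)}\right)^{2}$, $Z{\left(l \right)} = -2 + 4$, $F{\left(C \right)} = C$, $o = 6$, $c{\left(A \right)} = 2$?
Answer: $-197$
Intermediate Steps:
$Z{\left(l \right)} = 2$
$b = 4$ ($b = \frac{\left(2 + 2\right)^{2}}{4} = \frac{4^{2}}{4} = \frac{1}{4} \cdot 16 = 4$)
$r{\left(a,L \right)} = 6 + a$ ($r{\left(a,L \right)} = a + 6 = 6 + a$)
$r{\left(-49,b \right)} - 154 = \left(6 - 49\right) - 154 = -43 - 154 = -197$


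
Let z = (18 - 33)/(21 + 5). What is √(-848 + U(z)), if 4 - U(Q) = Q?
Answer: I*√570154/26 ≈ 29.042*I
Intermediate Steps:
z = -15/26 ≈ -0.57692
U(Q) = 4 - Q
√(-848 + U(z)) = √(-848 + (4 - 1*(-15/26))) = √(-848 + (4 + 15/26)) = √(-848 + 119/26) = √(-21929/26) = I*√570154/26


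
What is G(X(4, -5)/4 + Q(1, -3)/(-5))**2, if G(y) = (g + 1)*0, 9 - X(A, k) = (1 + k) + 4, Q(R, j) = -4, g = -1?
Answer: 0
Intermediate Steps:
X(A, k) = 4 - k (X(A, k) = 9 - ((1 + k) + 4) = 9 - (5 + k) = 9 + (-5 - k) = 4 - k)
G(y) = 0 (G(y) = (-1 + 1)*0 = 0*0 = 0)
G(X(4, -5)/4 + Q(1, -3)/(-5))**2 = 0**2 = 0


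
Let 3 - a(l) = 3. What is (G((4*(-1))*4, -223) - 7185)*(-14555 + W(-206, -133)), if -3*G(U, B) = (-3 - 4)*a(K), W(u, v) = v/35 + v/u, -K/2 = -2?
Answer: 21547669863/206 ≈ 1.0460e+8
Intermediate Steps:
K = 4 (K = -2*(-2) = 4)
W(u, v) = v/35 + v/u (W(u, v) = v*(1/35) + v/u = v/35 + v/u)
a(l) = 0 (a(l) = 3 - 1*3 = 3 - 3 = 0)
G(U, B) = 0 (G(U, B) = -(-3 - 4)*0/3 = -(-7)*0/3 = -⅓*0 = 0)
(G((4*(-1))*4, -223) - 7185)*(-14555 + W(-206, -133)) = (0 - 7185)*(-14555 + ((1/35)*(-133) - 133/(-206))) = -7185*(-14555 + (-19/5 - 133*(-1/206))) = -7185*(-14555 + (-19/5 + 133/206)) = -7185*(-14555 - 3249/1030) = -7185*(-14994899/1030) = 21547669863/206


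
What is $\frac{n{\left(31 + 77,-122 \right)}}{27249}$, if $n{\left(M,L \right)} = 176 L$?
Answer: $- \frac{21472}{27249} \approx -0.78799$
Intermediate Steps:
$\frac{n{\left(31 + 77,-122 \right)}}{27249} = \frac{176 \left(-122\right)}{27249} = \left(-21472\right) \frac{1}{27249} = - \frac{21472}{27249}$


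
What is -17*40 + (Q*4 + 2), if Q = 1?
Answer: -674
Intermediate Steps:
-17*40 + (Q*4 + 2) = -17*40 + (1*4 + 2) = -680 + (4 + 2) = -680 + 6 = -674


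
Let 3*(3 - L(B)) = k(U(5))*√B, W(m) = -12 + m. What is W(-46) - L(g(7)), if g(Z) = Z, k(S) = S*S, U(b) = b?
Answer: -61 + 25*√7/3 ≈ -38.952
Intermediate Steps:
k(S) = S²
L(B) = 3 - 25*√B/3 (L(B) = 3 - 5²*√B/3 = 3 - 25*√B/3)
W(-46) - L(g(7)) = (-12 - 46) - (3 - 25*√7/3) = -58 + (-3 + 25*√7/3) = -61 + 25*√7/3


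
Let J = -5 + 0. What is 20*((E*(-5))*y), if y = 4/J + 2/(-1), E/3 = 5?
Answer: 4200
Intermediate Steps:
E = 15 (E = 3*5 = 15)
J = -5
y = -14/5 (y = 4/(-5) + 2/(-1) = 4*(-⅕) + 2*(-1) = -⅘ - 2 = -14/5 ≈ -2.8000)
20*((E*(-5))*y) = 20*((15*(-5))*(-14/5)) = 20*(-75*(-14/5)) = 20*210 = 4200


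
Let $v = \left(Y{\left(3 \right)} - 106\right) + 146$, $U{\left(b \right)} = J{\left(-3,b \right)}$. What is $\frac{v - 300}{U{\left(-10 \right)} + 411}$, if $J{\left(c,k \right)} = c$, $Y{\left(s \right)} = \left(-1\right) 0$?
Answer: $- \frac{65}{102} \approx -0.63725$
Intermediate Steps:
$Y{\left(s \right)} = 0$
$U{\left(b \right)} = -3$
$v = 40$ ($v = \left(0 - 106\right) + 146 = -106 + 146 = 40$)
$\frac{v - 300}{U{\left(-10 \right)} + 411} = \frac{40 - 300}{-3 + 411} = - \frac{260}{408} = \left(-260\right) \frac{1}{408} = - \frac{65}{102}$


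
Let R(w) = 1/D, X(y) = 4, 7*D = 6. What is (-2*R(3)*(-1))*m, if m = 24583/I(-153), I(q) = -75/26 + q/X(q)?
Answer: -288652/207 ≈ -1394.5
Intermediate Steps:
D = 6/7 (D = (1/7)*6 = 6/7 ≈ 0.85714)
I(q) = -75/26 + q/4
R(w) = 7/6 (R(w) = 1/(6/7) = 7/6)
m = -41236/69 (m = 24583/(-75/26 + (1/4)*(-153)) = 24583/(-75/26 - 153/4) = 24583/(-2139/52) = 24583*(-52/2139) = -41236/69 ≈ -597.62)
(-2*R(3)*(-1))*m = (-2*7/6*(-1))*(-41236/69) = -7/3*(-1)*(-41236/69) = (7/3)*(-41236/69) = -288652/207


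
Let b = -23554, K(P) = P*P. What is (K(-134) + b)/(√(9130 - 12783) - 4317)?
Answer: 12083283/9320071 + 2799*I*√3653/9320071 ≈ 1.2965 + 0.018151*I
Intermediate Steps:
K(P) = P²
(K(-134) + b)/(√(9130 - 12783) - 4317) = ((-134)² - 23554)/(√(9130 - 12783) - 4317) = (17956 - 23554)/(√(-3653) - 4317) = -5598/(I*√3653 - 4317) = -5598/(-4317 + I*√3653)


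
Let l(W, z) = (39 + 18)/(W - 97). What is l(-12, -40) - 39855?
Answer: -4344252/109 ≈ -39856.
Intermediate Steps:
l(W, z) = 57/(-97 + W)
l(-12, -40) - 39855 = 57/(-97 - 12) - 39855 = 57/(-109) - 39855 = 57*(-1/109) - 39855 = -57/109 - 39855 = -4344252/109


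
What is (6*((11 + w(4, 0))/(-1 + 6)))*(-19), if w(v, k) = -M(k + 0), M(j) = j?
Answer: -1254/5 ≈ -250.80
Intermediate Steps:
w(v, k) = -k (w(v, k) = -(k + 0) = -k)
(6*((11 + w(4, 0))/(-1 + 6)))*(-19) = (6*((11 - 1*0)/(-1 + 6)))*(-19) = (6*((11 + 0)/5))*(-19) = (6*(11*(1/5)))*(-19) = (6*(11/5))*(-19) = (66/5)*(-19) = -1254/5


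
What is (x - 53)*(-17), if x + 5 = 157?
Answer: -1683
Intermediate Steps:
x = 152 (x = -5 + 157 = 152)
(x - 53)*(-17) = (152 - 53)*(-17) = 99*(-17) = -1683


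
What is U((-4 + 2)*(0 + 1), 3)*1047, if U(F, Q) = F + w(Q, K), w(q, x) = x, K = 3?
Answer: 1047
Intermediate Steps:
U(F, Q) = 3 + F (U(F, Q) = F + 3 = 3 + F)
U((-4 + 2)*(0 + 1), 3)*1047 = (3 + (-4 + 2)*(0 + 1))*1047 = (3 - 2*1)*1047 = (3 - 2)*1047 = 1*1047 = 1047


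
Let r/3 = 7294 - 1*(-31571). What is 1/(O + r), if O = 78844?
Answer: 1/195439 ≈ 5.1167e-6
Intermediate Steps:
r = 116595 (r = 3*(7294 - 1*(-31571)) = 3*(7294 + 31571) = 3*38865 = 116595)
1/(O + r) = 1/(78844 + 116595) = 1/195439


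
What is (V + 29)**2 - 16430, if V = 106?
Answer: 1795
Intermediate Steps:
(V + 29)**2 - 16430 = (106 + 29)**2 - 16430 = 135**2 - 16430 = 18225 - 16430 = 1795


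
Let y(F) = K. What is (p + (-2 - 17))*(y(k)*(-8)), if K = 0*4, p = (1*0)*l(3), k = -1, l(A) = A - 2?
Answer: 0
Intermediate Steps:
l(A) = -2 + A
p = 0 (p = (1*0)*(-2 + 3) = 0*1 = 0)
K = 0
y(F) = 0
(p + (-2 - 17))*(y(k)*(-8)) = (0 + (-2 - 17))*(0*(-8)) = (0 - 19)*0 = -19*0 = 0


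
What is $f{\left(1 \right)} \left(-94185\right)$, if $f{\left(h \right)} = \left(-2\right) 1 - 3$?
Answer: $470925$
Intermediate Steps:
$f{\left(h \right)} = -5$ ($f{\left(h \right)} = -2 - 3 = -5$)
$f{\left(1 \right)} \left(-94185\right) = \left(-5\right) \left(-94185\right) = 470925$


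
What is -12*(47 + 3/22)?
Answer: -6222/11 ≈ -565.64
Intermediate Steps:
-12*(47 + 3/22) = -12*1037/22 = -6222/11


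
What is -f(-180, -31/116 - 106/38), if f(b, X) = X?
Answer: 6737/2204 ≈ 3.0567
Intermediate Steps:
-f(-180, -31/116 - 106/38) = -(-31/116 - 106/38) = -(-31*1/116 - 106*1/38) = -(-31/116 - 53/19) = -1*(-6737/2204) = 6737/2204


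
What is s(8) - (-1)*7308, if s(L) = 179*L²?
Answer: 18764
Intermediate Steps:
s(8) - (-1)*7308 = 179*8² - (-1)*7308 = 179*64 - 1*(-7308) = 11456 + 7308 = 18764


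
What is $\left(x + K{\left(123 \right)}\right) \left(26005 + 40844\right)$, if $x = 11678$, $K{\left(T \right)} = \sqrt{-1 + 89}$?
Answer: $780662622 + 133698 \sqrt{22} \approx 7.8129 \cdot 10^{8}$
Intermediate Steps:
$K{\left(T \right)} = 2 \sqrt{22}$ ($K{\left(T \right)} = \sqrt{88} = 2 \sqrt{22}$)
$\left(x + K{\left(123 \right)}\right) \left(26005 + 40844\right) = \left(11678 + 2 \sqrt{22}\right) \left(26005 + 40844\right) = \left(11678 + 2 \sqrt{22}\right) 66849 = 780662622 + 133698 \sqrt{22}$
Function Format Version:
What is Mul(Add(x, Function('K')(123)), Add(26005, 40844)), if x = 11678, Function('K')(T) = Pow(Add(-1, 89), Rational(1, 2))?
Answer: Add(780662622, Mul(133698, Pow(22, Rational(1, 2)))) ≈ 7.8129e+8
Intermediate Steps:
Function('K')(T) = Mul(2, Pow(22, Rational(1, 2))) (Function('K')(T) = Pow(88, Rational(1, 2)) = Mul(2, Pow(22, Rational(1, 2))))
Mul(Add(x, Function('K')(123)), Add(26005, 40844)) = Mul(Add(11678, Mul(2, Pow(22, Rational(1, 2)))), Add(26005, 40844)) = Mul(Add(11678, Mul(2, Pow(22, Rational(1, 2)))), 66849) = Add(780662622, Mul(133698, Pow(22, Rational(1, 2))))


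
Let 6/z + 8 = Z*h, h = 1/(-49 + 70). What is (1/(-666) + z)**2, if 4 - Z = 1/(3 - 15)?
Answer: 20775474769/35023625316 ≈ 0.59318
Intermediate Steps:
Z = 49/12 (Z = 4 - 1/(3 - 15) = 4 - 1/(-12) = 4 - 1*(-1/12) = 4 + 1/12 = 49/12 ≈ 4.0833)
h = 1/21 ≈ 0.047619
z = -216/281 (z = 6/(-8 + (49/12)*(1/21)) = 6/(-8 + 7/36) = 6/(-281/36) = 6*(-36/281) = -216/281 ≈ -0.76868)
(1/(-666) + z)**2 = (1/(-666) - 216/281)**2 = (-1/666 - 216/281)**2 = (-144137/187146)**2 = 20775474769/35023625316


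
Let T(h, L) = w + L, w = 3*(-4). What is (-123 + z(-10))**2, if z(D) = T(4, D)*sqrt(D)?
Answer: 10289 + 5412*I*sqrt(10) ≈ 10289.0 + 17114.0*I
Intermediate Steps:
w = -12
T(h, L) = -12 + L
z(D) = sqrt(D)*(-12 + D) (z(D) = (-12 + D)*sqrt(D) = sqrt(D)*(-12 + D))
(-123 + z(-10))**2 = (-123 + sqrt(-10)*(-12 - 10))**2 = (-123 + (I*sqrt(10))*(-22))**2 = (-123 - 22*I*sqrt(10))**2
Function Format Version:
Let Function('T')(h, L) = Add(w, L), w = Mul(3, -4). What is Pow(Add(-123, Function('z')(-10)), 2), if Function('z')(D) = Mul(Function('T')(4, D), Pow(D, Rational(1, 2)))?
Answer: Add(10289, Mul(5412, I, Pow(10, Rational(1, 2)))) ≈ Add(10289., Mul(17114., I))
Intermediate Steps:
w = -12
Function('T')(h, L) = Add(-12, L)
Function('z')(D) = Mul(Pow(D, Rational(1, 2)), Add(-12, D)) (Function('z')(D) = Mul(Add(-12, D), Pow(D, Rational(1, 2))) = Mul(Pow(D, Rational(1, 2)), Add(-12, D)))
Pow(Add(-123, Function('z')(-10)), 2) = Pow(Add(-123, Mul(Pow(-10, Rational(1, 2)), Add(-12, -10))), 2) = Pow(Add(-123, Mul(Mul(I, Pow(10, Rational(1, 2))), -22)), 2) = Pow(Add(-123, Mul(-22, I, Pow(10, Rational(1, 2)))), 2)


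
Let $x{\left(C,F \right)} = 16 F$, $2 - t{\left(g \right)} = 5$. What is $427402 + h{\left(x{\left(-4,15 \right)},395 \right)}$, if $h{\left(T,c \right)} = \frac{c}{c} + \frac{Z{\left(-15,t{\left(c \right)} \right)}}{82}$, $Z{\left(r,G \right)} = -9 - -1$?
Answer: $\frac{17523519}{41} \approx 4.274 \cdot 10^{5}$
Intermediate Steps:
$t{\left(g \right)} = -3$ ($t{\left(g \right)} = 2 - 5 = -3$)
$Z{\left(r,G \right)} = -8$ ($Z{\left(r,G \right)} = -9 + 1 = -8$)
$h{\left(T,c \right)} = \frac{37}{41}$ ($h{\left(T,c \right)} = \frac{c}{c} - \frac{8}{82} = 1 - \frac{4}{41} = \frac{37}{41}$)
$427402 + h{\left(x{\left(-4,15 \right)},395 \right)} = 427402 + \frac{37}{41} = \frac{17523519}{41}$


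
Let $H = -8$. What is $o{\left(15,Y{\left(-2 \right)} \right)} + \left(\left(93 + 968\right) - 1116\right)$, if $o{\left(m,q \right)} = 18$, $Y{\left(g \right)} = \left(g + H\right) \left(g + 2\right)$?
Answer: $-37$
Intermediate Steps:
$Y{\left(g \right)} = \left(-8 + g\right) \left(2 + g\right)$ ($Y{\left(g \right)} = \left(g - 8\right) \left(g + 2\right) = \left(-8 + g\right) \left(2 + g\right)$)
$o{\left(15,Y{\left(-2 \right)} \right)} + \left(\left(93 + 968\right) - 1116\right) = 18 + \left(\left(93 + 968\right) - 1116\right) = 18 + \left(1061 - 1116\right) = 18 - 55 = -37$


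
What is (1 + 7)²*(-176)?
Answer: -11264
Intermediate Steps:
(1 + 7)²*(-176) = 8²*(-176) = 64*(-176) = -11264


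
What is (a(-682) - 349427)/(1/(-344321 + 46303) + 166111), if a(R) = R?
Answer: -34779594654/16501355999 ≈ -2.1077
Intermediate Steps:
(a(-682) - 349427)/(1/(-344321 + 46303) + 166111) = (-682 - 349427)/(1/(-344321 + 46303) + 166111) = -350109/(1/(-298018) + 166111) = -350109/(-1/298018 + 166111) = -350109/49504067997/298018 = -350109*298018/49504067997 = -34779594654/16501355999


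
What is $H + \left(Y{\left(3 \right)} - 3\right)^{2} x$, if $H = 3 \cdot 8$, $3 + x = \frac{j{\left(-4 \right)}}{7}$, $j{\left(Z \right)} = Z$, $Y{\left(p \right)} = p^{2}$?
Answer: $- \frac{732}{7} \approx -104.57$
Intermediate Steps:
$x = - \frac{25}{7}$ ($x = -3 - \frac{4}{7} = - \frac{25}{7} \approx -3.5714$)
$H = 24$
$H + \left(Y{\left(3 \right)} - 3\right)^{2} x = 24 + \left(3^{2} - 3\right)^{2} \left(- \frac{25}{7}\right) = 24 + \left(9 - 3\right)^{2} \left(- \frac{25}{7}\right) = 24 + 6^{2} \left(- \frac{25}{7}\right) = 24 + 36 \left(- \frac{25}{7}\right) = 24 - \frac{900}{7} = - \frac{732}{7}$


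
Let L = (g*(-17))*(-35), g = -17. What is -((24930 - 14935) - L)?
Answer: -20110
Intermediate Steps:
L = -10115 (L = -17*(-17)*(-35) = 289*(-35) = -10115)
-((24930 - 14935) - L) = -((24930 - 14935) - 1*(-10115)) = -(9995 + 10115) = -1*20110 = -20110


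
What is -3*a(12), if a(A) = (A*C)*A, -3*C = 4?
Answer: 576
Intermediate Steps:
C = -4/3 (C = -⅓*4 = -4/3 ≈ -1.3333)
a(A) = -4*A²/3 (a(A) = (A*(-4/3))*A = (-4*A/3)*A = -4*A²/3)
-3*a(12) = -(-4)*12² = -(-4)*144 = -3*(-192) = 576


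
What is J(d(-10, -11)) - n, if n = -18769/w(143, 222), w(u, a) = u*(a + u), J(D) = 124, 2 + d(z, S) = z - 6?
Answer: 6490949/52195 ≈ 124.36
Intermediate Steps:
d(z, S) = -8 + z (d(z, S) = -2 + (z - 6) = -2 + (-6 + z) = -8 + z)
n = -18769/52195 (n = -18769*1/(143*(222 + 143)) = -18769/(143*365) = -18769/52195 ≈ -0.35959)
J(d(-10, -11)) - n = 124 - 1*(-18769/52195) = 124 + 18769/52195 = 6490949/52195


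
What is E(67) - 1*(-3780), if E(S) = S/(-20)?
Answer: 75533/20 ≈ 3776.6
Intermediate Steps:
E(S) = -S/20 (E(S) = S*(-1/20) = -S/20)
E(67) - 1*(-3780) = -1/20*67 - 1*(-3780) = -67/20 + 3780 = 75533/20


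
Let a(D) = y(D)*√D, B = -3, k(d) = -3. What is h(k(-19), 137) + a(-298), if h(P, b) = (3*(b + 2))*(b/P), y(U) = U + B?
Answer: -19043 - 301*I*√298 ≈ -19043.0 - 5196.1*I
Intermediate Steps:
y(U) = -3 + U (y(U) = U - 3 = -3 + U)
h(P, b) = b*(6 + 3*b)/P (h(P, b) = (3*(2 + b))*(b/P) = (6 + 3*b)*(b/P) = b*(6 + 3*b)/P)
a(D) = √D*(-3 + D) (a(D) = (-3 + D)*√D = √D*(-3 + D))
h(k(-19), 137) + a(-298) = 3*137*(2 + 137)/(-3) + √(-298)*(-3 - 298) = 3*137*(-⅓)*139 + (I*√298)*(-301) = -19043 - 301*I*√298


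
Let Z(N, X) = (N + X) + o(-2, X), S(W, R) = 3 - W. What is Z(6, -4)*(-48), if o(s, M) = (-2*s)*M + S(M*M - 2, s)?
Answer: 1200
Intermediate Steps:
o(s, M) = 5 - M**2 - 2*M*s (o(s, M) = (-2*s)*M + (3 - (M*M - 2)) = -2*M*s + (3 - (M**2 - 2)) = -2*M*s + (3 - (-2 + M**2)) = -2*M*s + (3 + (2 - M**2)) = -2*M*s + (5 - M**2) = 5 - M**2 - 2*M*s)
Z(N, X) = 5 + N - X**2 + 5*X (Z(N, X) = (N + X) + (5 - X**2 - 2*X*(-2)) = (N + X) + (5 - X**2 + 4*X) = 5 + N - X**2 + 5*X)
Z(6, -4)*(-48) = (5 + 6 - 1*(-4)**2 + 5*(-4))*(-48) = (5 + 6 - 1*16 - 20)*(-48) = (5 + 6 - 16 - 20)*(-48) = -25*(-48) = 1200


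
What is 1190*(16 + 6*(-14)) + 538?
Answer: -80382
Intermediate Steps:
1190*(16 + 6*(-14)) + 538 = 1190*(16 - 84) + 538 = 1190*(-68) + 538 = -80920 + 538 = -80382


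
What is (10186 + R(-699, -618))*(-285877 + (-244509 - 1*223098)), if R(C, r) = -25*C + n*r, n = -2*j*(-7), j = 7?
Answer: 24791884052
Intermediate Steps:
n = 98 (n = -2*7*(-7) = -14*(-7) = 98)
R(C, r) = -25*C + 98*r
(10186 + R(-699, -618))*(-285877 + (-244509 - 1*223098)) = (10186 + (-25*(-699) + 98*(-618)))*(-285877 + (-244509 - 1*223098)) = (10186 + (17475 - 60564))*(-285877 + (-244509 - 223098)) = (10186 - 43089)*(-285877 - 467607) = -32903*(-753484) = 24791884052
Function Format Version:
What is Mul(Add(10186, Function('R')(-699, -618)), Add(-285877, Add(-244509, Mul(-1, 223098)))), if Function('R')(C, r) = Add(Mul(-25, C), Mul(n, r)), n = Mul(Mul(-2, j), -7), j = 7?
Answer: 24791884052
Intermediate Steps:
n = 98 (n = Mul(Mul(-2, 7), -7) = Mul(-14, -7) = 98)
Function('R')(C, r) = Add(Mul(-25, C), Mul(98, r))
Mul(Add(10186, Function('R')(-699, -618)), Add(-285877, Add(-244509, Mul(-1, 223098)))) = Mul(Add(10186, Add(Mul(-25, -699), Mul(98, -618))), Add(-285877, Add(-244509, Mul(-1, 223098)))) = Mul(Add(10186, Add(17475, -60564)), Add(-285877, Add(-244509, -223098))) = Mul(Add(10186, -43089), Add(-285877, -467607)) = Mul(-32903, -753484) = 24791884052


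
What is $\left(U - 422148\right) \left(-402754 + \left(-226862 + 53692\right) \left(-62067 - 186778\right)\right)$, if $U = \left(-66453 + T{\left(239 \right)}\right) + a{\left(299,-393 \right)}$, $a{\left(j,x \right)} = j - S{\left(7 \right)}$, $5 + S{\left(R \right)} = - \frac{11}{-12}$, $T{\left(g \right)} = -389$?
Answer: $-21058538589251394$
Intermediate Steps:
$S{\left(R \right)} = - \frac{49}{12}$ ($S{\left(R \right)} = -5 - \frac{11}{-12} = -5 - - \frac{11}{12} = -5 + \frac{11}{12} = - \frac{49}{12}$)
$a{\left(j,x \right)} = \frac{49}{12} + j$ ($a{\left(j,x \right)} = j - - \frac{49}{12} = j + \frac{49}{12} = \frac{49}{12} + j$)
$U = - \frac{798467}{12}$ ($U = \left(-66453 - 389\right) + \left(\frac{49}{12} + 299\right) = -66842 + \frac{3637}{12} = - \frac{798467}{12} \approx -66539.0$)
$\left(U - 422148\right) \left(-402754 + \left(-226862 + 53692\right) \left(-62067 - 186778\right)\right) = \left(- \frac{798467}{12} - 422148\right) \left(-402754 + \left(-226862 + 53692\right) \left(-62067 - 186778\right)\right) = - \frac{5864243 \left(-402754 - -43092488650\right)}{12} = - \frac{5864243 \left(-402754 + 43092488650\right)}{12} = \left(- \frac{5864243}{12}\right) 43092085896 = -21058538589251394$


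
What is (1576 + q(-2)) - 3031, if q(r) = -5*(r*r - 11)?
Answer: -1420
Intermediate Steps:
q(r) = 55 - 5*r**2 (q(r) = -5*(r**2 - 11) = -5*(-11 + r**2) = 55 - 5*r**2)
(1576 + q(-2)) - 3031 = (1576 + (55 - 5*(-2)**2)) - 3031 = (1576 + (55 - 5*4)) - 3031 = (1576 + (55 - 20)) - 3031 = (1576 + 35) - 3031 = 1611 - 3031 = -1420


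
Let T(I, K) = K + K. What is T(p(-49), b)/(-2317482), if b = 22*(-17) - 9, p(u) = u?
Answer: 383/1158741 ≈ 0.00033053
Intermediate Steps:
b = -383 (b = -374 - 9 = -383)
T(I, K) = 2*K
T(p(-49), b)/(-2317482) = (2*(-383))/(-2317482) = -766*(-1/2317482) = 383/1158741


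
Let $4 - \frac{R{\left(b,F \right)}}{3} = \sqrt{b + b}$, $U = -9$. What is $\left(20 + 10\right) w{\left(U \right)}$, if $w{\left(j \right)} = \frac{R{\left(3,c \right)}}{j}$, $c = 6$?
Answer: $-40 + 10 \sqrt{6} \approx -15.505$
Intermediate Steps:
$R{\left(b,F \right)} = 12 - 3 \sqrt{2} \sqrt{b}$ ($R{\left(b,F \right)} = 12 - 3 \sqrt{b + b} = 12 - 3 \sqrt{2 b} = 12 - 3 \sqrt{2} \sqrt{b}$)
$w{\left(j \right)} = \frac{12 - 3 \sqrt{6}}{j}$ ($w{\left(j \right)} = \frac{12 - 3 \sqrt{2} \sqrt{3}}{j} = \frac{12 - 3 \sqrt{6}}{j}$)
$\left(20 + 10\right) w{\left(U \right)} = \left(20 + 10\right) \frac{3 \left(4 - \sqrt{6}\right)}{-9} = 30 \cdot 3 \left(- \frac{1}{9}\right) \left(4 - \sqrt{6}\right) = 30 \left(- \frac{4}{3} + \frac{\sqrt{6}}{3}\right) = -40 + 10 \sqrt{6}$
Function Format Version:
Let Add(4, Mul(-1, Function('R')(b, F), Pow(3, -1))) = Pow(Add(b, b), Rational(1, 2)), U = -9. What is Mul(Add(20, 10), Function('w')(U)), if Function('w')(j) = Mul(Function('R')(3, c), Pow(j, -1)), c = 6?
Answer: Add(-40, Mul(10, Pow(6, Rational(1, 2)))) ≈ -15.505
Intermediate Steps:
Function('R')(b, F) = Add(12, Mul(-3, Pow(2, Rational(1, 2)), Pow(b, Rational(1, 2)))) (Function('R')(b, F) = Add(12, Mul(-3, Pow(Add(b, b), Rational(1, 2)))) = Add(12, Mul(-3, Pow(Mul(2, b), Rational(1, 2)))) = Add(12, Mul(-3, Mul(Pow(2, Rational(1, 2)), Pow(b, Rational(1, 2))))) = Add(12, Mul(-3, Pow(2, Rational(1, 2)), Pow(b, Rational(1, 2)))))
Function('w')(j) = Mul(Pow(j, -1), Add(12, Mul(-3, Pow(6, Rational(1, 2))))) (Function('w')(j) = Mul(Add(12, Mul(-3, Pow(2, Rational(1, 2)), Pow(3, Rational(1, 2)))), Pow(j, -1)) = Mul(Add(12, Mul(-3, Pow(6, Rational(1, 2)))), Pow(j, -1)) = Mul(Pow(j, -1), Add(12, Mul(-3, Pow(6, Rational(1, 2))))))
Mul(Add(20, 10), Function('w')(U)) = Mul(Add(20, 10), Mul(3, Pow(-9, -1), Add(4, Mul(-1, Pow(6, Rational(1, 2)))))) = Mul(30, Mul(3, Rational(-1, 9), Add(4, Mul(-1, Pow(6, Rational(1, 2)))))) = Mul(30, Add(Rational(-4, 3), Mul(Rational(1, 3), Pow(6, Rational(1, 2))))) = Add(-40, Mul(10, Pow(6, Rational(1, 2))))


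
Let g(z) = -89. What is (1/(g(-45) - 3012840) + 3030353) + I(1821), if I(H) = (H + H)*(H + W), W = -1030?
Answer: 17809950581574/3012929 ≈ 5.9112e+6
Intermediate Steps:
I(H) = 2*H*(-1030 + H) (I(H) = (H + H)*(H - 1030) = (2*H)*(-1030 + H) = 2*H*(-1030 + H))
(1/(g(-45) - 3012840) + 3030353) + I(1821) = (1/(-89 - 3012840) + 3030353) + 2*1821*(-1030 + 1821) = (1/(-3012929) + 3030353) + 2*1821*791 = (-1/3012929 + 3030353) + 2880822 = 9130238433936/3012929 + 2880822 = 17809950581574/3012929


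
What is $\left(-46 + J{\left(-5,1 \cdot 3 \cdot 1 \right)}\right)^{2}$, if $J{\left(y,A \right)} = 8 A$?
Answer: $484$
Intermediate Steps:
$\left(-46 + J{\left(-5,1 \cdot 3 \cdot 1 \right)}\right)^{2} = \left(-46 + 8 \cdot 1 \cdot 3 \cdot 1\right)^{2} = \left(-46 + 8 \cdot 3 \cdot 1\right)^{2} = \left(-46 + 8 \cdot 3\right)^{2} = \left(-46 + 24\right)^{2} = \left(-22\right)^{2} = 484$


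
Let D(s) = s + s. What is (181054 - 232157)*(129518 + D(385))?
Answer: -6658107664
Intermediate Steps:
D(s) = 2*s
(181054 - 232157)*(129518 + D(385)) = (181054 - 232157)*(129518 + 2*385) = -51103*(129518 + 770) = -51103*130288 = -6658107664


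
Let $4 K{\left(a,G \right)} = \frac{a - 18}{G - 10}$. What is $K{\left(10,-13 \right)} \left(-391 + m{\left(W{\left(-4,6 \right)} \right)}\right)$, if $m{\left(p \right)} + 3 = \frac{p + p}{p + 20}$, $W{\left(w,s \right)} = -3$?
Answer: $- \frac{13408}{391} \approx -34.292$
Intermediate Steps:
$K{\left(a,G \right)} = \frac{-18 + a}{4 \left(-10 + G\right)}$ ($K{\left(a,G \right)} = \frac{\left(a - 18\right) \frac{1}{G - 10}}{4} = \frac{\left(-18 + a\right) \frac{1}{-10 + G}}{4} = \frac{\frac{1}{-10 + G} \left(-18 + a\right)}{4} = \frac{-18 + a}{4 \left(-10 + G\right)}$)
$m{\left(p \right)} = -3 + \frac{2 p}{20 + p}$ ($m{\left(p \right)} = -3 + \frac{p + p}{p + 20} = -3 + \frac{2 p}{20 + p}$)
$K{\left(10,-13 \right)} \left(-391 + m{\left(W{\left(-4,6 \right)} \right)}\right) = \frac{-18 + 10}{4 \left(-10 - 13\right)} \left(-391 + \frac{-60 - -3}{20 - 3}\right) = \frac{1}{4} \frac{1}{-23} \left(-8\right) \left(-391 + \frac{-60 + 3}{17}\right) = \frac{1}{4} \left(- \frac{1}{23}\right) \left(-8\right) \left(-391 + \frac{1}{17} \left(-57\right)\right) = \frac{2 \left(-391 - \frac{57}{17}\right)}{23} = \frac{2}{23} \left(- \frac{6704}{17}\right) = - \frac{13408}{391}$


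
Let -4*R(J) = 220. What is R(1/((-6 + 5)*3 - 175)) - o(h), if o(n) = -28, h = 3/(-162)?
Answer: -27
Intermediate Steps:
R(J) = -55 (R(J) = -¼*220 = -55)
h = -1/54 (h = 3*(-1/162) = -1/54 ≈ -0.018519)
R(1/((-6 + 5)*3 - 175)) - o(h) = -55 - 1*(-28) = -55 + 28 = -27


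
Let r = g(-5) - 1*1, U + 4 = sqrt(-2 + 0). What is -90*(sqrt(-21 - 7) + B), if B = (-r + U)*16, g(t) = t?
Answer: -2880 - 1440*I*sqrt(2) - 180*I*sqrt(7) ≈ -2880.0 - 2512.7*I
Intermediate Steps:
U = -4 + I*sqrt(2) (U = -4 + sqrt(-2 + 0) = -4 + sqrt(-2) = -4 + I*sqrt(2) ≈ -4.0 + 1.4142*I)
r = -6 (r = -5 - 1*1 = -5 - 1 = -6)
B = 32 + 16*I*sqrt(2) (B = (-1*(-6) + (-4 + I*sqrt(2)))*16 = (6 + (-4 + I*sqrt(2)))*16 = (2 + I*sqrt(2))*16 = 32 + 16*I*sqrt(2) ≈ 32.0 + 22.627*I)
-90*(sqrt(-21 - 7) + B) = -90*(sqrt(-21 - 7) + (32 + 16*I*sqrt(2))) = -90*(sqrt(-28) + (32 + 16*I*sqrt(2))) = -90*(2*I*sqrt(7) + (32 + 16*I*sqrt(2))) = -90*(32 + 2*I*sqrt(7) + 16*I*sqrt(2)) = -2880 - 1440*I*sqrt(2) - 180*I*sqrt(7)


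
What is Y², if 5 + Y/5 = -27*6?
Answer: 697225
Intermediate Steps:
Y = -835 (Y = -25 + 5*(-27*6) = -25 + 5*(-162) = -25 - 810 = -835)
Y² = (-835)² = 697225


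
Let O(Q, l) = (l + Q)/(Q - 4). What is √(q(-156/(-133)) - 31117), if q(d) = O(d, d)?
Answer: I*√68739286/47 ≈ 176.4*I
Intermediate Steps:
O(Q, l) = (Q + l)/(-4 + Q)
q(d) = 2*d/(-4 + d) (q(d) = (d + d)/(-4 + d) = (2*d)/(-4 + d) = 2*d/(-4 + d))
√(q(-156/(-133)) - 31117) = √(2*(-156/(-133))/(-4 - 156/(-133)) - 31117) = √(2*(-156*(-1/133))/(-4 - 156*(-1/133)) - 31117) = √(2*(156/133)/(-4 + 156/133) - 31117) = √(2*(156/133)/(-376/133) - 31117) = √(2*(156/133)*(-133/376) - 31117) = √(-39/47 - 31117) = √(-1462538/47) = I*√68739286/47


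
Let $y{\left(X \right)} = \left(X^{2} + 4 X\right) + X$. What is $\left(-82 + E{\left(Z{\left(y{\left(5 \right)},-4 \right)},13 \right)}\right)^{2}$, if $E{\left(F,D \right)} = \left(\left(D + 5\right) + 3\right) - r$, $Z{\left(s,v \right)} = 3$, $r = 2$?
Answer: $3969$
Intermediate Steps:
$y{\left(X \right)} = X^{2} + 5 X$
$E{\left(F,D \right)} = 6 + D$ ($E{\left(F,D \right)} = \left(\left(D + 5\right) + 3\right) - 2 = \left(\left(5 + D\right) + 3\right) - 2 = \left(8 + D\right) - 2 = 6 + D$)
$\left(-82 + E{\left(Z{\left(y{\left(5 \right)},-4 \right)},13 \right)}\right)^{2} = \left(-82 + \left(6 + 13\right)\right)^{2} = \left(-82 + 19\right)^{2} = \left(-63\right)^{2} = 3969$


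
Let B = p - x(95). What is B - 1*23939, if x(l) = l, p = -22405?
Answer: -46439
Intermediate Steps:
B = -22500 (B = -22405 - 1*95 = -22405 - 95 = -22500)
B - 1*23939 = -22500 - 1*23939 = -22500 - 23939 = -46439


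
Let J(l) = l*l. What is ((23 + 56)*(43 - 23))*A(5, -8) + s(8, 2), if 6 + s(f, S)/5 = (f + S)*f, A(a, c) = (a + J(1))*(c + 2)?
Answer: -56510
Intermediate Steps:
J(l) = l²
A(a, c) = (1 + a)*(2 + c) (A(a, c) = (a + 1²)*(c + 2) = (a + 1)*(2 + c) = (1 + a)*(2 + c))
s(f, S) = -30 + 5*f*(S + f) (s(f, S) = -30 + 5*((f + S)*f) = -30 + 5*((S + f)*f) = -30 + 5*(f*(S + f)) = -30 + 5*f*(S + f))
((23 + 56)*(43 - 23))*A(5, -8) + s(8, 2) = ((23 + 56)*(43 - 23))*(2 - 8 + 2*5 + 5*(-8)) + (-30 + 5*8² + 5*2*8) = (79*20)*(2 - 8 + 10 - 40) + (-30 + 5*64 + 80) = 1580*(-36) + (-30 + 320 + 80) = -56880 + 370 = -56510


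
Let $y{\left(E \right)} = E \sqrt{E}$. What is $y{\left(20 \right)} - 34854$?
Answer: $-34854 + 40 \sqrt{5} \approx -34765.0$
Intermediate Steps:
$y{\left(E \right)} = E^{\frac{3}{2}}$
$y{\left(20 \right)} - 34854 = 20^{\frac{3}{2}} - 34854 = 40 \sqrt{5} - 34854 = -34854 + 40 \sqrt{5}$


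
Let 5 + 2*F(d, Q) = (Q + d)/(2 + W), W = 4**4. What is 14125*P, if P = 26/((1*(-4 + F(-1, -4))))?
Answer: -189501000/3359 ≈ -56416.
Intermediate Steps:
W = 256
F(d, Q) = -5/2 + Q/516 + d/516 (F(d, Q) = -5/2 + ((Q + d)/(2 + 256))/2 = -5/2 + ((Q + d)/258)/2 = -5/2 + ((Q + d)*(1/258))/2 = -5/2 + (Q/258 + d/258)/2 = -5/2 + (Q/516 + d/516) = -5/2 + Q/516 + d/516)
P = -13416/3359 (P = 26/((1*(-4 + (-5/2 + (1/516)*(-4) + (1/516)*(-1))))) = 26/((1*(-4 + (-5/2 - 1/129 - 1/516)))) = 26/((1*(-4 - 1295/516))) = 26/((1*(-3359/516))) = 26/(-3359/516) = 26*(-516/3359) = -13416/3359 ≈ -3.9940)
14125*P = 14125*(-13416/3359) = -189501000/3359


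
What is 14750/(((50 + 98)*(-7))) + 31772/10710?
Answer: -4466311/396270 ≈ -11.271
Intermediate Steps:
14750/(((50 + 98)*(-7))) + 31772/10710 = 14750/((148*(-7))) + 31772*(1/10710) = 14750/(-1036) + 15886/5355 = 14750*(-1/1036) + 15886/5355 = -7375/518 + 15886/5355 = -4466311/396270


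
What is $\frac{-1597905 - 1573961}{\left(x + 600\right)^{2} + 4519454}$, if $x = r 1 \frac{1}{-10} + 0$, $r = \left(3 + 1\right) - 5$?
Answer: $- \frac{317186600}{487957401} \approx -0.65003$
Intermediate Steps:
$r = -1$ ($r = 4 - 5 = -1$)
$x = \frac{1}{10}$ ($x = - \frac{1}{-10} + 0 = - \frac{1 \left(-1\right)}{10} + 0 = \left(-1\right) \left(- \frac{1}{10}\right) + 0 = \frac{1}{10} + 0 = \frac{1}{10} \approx 0.1$)
$\frac{-1597905 - 1573961}{\left(x + 600\right)^{2} + 4519454} = \frac{-1597905 - 1573961}{\left(\frac{1}{10} + 600\right)^{2} + 4519454} = - \frac{3171866}{\left(\frac{6001}{10}\right)^{2} + 4519454} = - \frac{3171866}{\frac{36012001}{100} + 4519454} = - \frac{3171866}{\frac{487957401}{100}} = \left(-3171866\right) \frac{100}{487957401} = - \frac{317186600}{487957401}$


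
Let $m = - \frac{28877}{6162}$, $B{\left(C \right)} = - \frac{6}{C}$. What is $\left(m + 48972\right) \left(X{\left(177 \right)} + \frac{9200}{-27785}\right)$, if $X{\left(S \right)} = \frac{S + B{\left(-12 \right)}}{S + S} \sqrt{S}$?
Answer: $- \frac{277597660040}{17121117} + \frac{107116488385 \sqrt{177}}{4362696} \approx 3.1044 \cdot 10^{5}$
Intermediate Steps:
$m = - \frac{28877}{6162}$ ($m = \left(-28877\right) \frac{1}{6162} = - \frac{28877}{6162} \approx -4.6863$)
$X{\left(S \right)} = \frac{\frac{1}{2} + S}{2 \sqrt{S}}$ ($X{\left(S \right)} = \frac{S - \frac{6}{-12}}{S + S} \sqrt{S} = \frac{S - - \frac{1}{2}}{2 S} \sqrt{S} = \left(S + \frac{1}{2}\right) \frac{1}{2 S} \sqrt{S} = \left(\frac{1}{2} + S\right) \frac{1}{2 S} \sqrt{S} = \frac{\frac{1}{2} + S}{2 S} \sqrt{S} = \frac{\frac{1}{2} + S}{2 \sqrt{S}}$)
$\left(m + 48972\right) \left(X{\left(177 \right)} + \frac{9200}{-27785}\right) = \left(- \frac{28877}{6162} + 48972\right) \left(\frac{1 + 2 \cdot 177}{4 \sqrt{177}} + \frac{9200}{-27785}\right) = \frac{301736587 \left(\frac{\frac{\sqrt{177}}{177} \left(1 + 354\right)}{4} + 9200 \left(- \frac{1}{27785}\right)\right)}{6162} = \frac{301736587 \left(\frac{1}{4} \frac{\sqrt{177}}{177} \cdot 355 - \frac{1840}{5557}\right)}{6162} = \frac{301736587 \left(\frac{355 \sqrt{177}}{708} - \frac{1840}{5557}\right)}{6162} = \frac{301736587 \left(- \frac{1840}{5557} + \frac{355 \sqrt{177}}{708}\right)}{6162} = - \frac{277597660040}{17121117} + \frac{107116488385 \sqrt{177}}{4362696}$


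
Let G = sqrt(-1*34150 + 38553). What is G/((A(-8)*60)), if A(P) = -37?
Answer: -sqrt(4403)/2220 ≈ -0.029890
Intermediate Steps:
G = sqrt(4403) (G = sqrt(-34150 + 38553) = sqrt(4403) ≈ 66.355)
G/((A(-8)*60)) = sqrt(4403)/((-37*60)) = sqrt(4403)/(-2220) = sqrt(4403)*(-1/2220) = -sqrt(4403)/2220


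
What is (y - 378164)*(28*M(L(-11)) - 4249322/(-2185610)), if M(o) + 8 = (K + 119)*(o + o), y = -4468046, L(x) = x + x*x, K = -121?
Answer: 1897778779587954/31223 ≈ 6.0781e+10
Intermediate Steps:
L(x) = x + x²
M(o) = -8 - 4*o (M(o) = -8 + (-121 + 119)*(o + o) = -8 - 4*o)
(y - 378164)*(28*M(L(-11)) - 4249322/(-2185610)) = (-4468046 - 378164)*(28*(-8 - (-44)*(1 - 11)) - 4249322/(-2185610)) = -4846210*(28*(-8 - (-44)*(-10)) - 4249322*(-1/2185610)) = -4846210*(28*(-8 - 4*110) + 303523/156115) = -4846210*(28*(-8 - 440) + 303523/156115) = -4846210*(28*(-448) + 303523/156115) = -4846210*(-12544 + 303523/156115) = -4846210*(-1958003037/156115) = 1897778779587954/31223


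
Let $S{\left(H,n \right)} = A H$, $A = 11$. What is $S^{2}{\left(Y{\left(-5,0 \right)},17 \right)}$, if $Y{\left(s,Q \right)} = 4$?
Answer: $1936$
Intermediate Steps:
$S{\left(H,n \right)} = 11 H$
$S^{2}{\left(Y{\left(-5,0 \right)},17 \right)} = \left(11 \cdot 4\right)^{2} = 44^{2} = 1936$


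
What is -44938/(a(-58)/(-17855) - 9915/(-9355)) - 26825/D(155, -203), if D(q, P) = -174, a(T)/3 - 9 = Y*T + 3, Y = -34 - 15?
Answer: -2996483371655/38773926 ≈ -77281.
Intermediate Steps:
Y = -49
a(T) = 36 - 147*T (a(T) = 27 + 3*(-49*T + 3) = 27 + 3*(3 - 49*T) = 27 + (9 - 147*T) = 36 - 147*T)
-44938/(a(-58)/(-17855) - 9915/(-9355)) - 26825/D(155, -203) = -44938/((36 - 147*(-58))/(-17855) - 9915/(-9355)) - 26825/(-174) = -44938/((36 + 8526)*(-1/17855) - 9915*(-1/9355)) - 26825*(-1/174) = -44938/(8562*(-1/17855) + 1983/1871) + 925/6 = -44938/(-8562/17855 + 1983/1871) + 925/6 = -44938/19386963/33406705 + 925/6 = -44938*33406705/19386963 + 925/6 = -1501230509290/19386963 + 925/6 = -2996483371655/38773926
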